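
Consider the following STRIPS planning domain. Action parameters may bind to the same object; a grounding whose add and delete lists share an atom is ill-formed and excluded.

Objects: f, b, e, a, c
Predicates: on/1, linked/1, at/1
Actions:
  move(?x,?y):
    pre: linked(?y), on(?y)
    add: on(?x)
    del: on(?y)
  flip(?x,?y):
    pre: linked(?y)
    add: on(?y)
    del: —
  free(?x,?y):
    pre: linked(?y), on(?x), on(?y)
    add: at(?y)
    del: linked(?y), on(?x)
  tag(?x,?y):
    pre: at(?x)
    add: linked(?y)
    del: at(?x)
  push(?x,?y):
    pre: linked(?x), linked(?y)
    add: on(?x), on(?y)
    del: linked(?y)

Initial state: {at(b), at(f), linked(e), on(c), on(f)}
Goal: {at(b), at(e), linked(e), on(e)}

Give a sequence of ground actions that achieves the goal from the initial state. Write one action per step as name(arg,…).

flip(f,e); free(f,e); tag(f,e)

1. flip(f,e)  →  {at(b), at(f), linked(e), on(c), on(e), on(f)}
2. free(f,e)  →  {at(b), at(e), at(f), on(c), on(e)}
3. tag(f,e)  →  {at(b), at(e), linked(e), on(c), on(e)}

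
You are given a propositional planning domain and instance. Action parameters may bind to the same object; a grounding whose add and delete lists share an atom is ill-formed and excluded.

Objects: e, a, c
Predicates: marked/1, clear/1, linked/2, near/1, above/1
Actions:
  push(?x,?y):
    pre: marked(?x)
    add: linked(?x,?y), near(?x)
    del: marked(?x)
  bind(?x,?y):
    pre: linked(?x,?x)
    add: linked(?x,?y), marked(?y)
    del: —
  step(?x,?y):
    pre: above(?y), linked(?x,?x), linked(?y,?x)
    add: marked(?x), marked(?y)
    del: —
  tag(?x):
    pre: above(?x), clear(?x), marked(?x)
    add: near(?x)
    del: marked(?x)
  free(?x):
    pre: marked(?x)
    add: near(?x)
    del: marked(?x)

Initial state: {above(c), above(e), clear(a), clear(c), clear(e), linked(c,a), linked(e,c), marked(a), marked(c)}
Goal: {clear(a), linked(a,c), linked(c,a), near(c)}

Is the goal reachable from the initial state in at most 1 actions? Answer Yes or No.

No

1. push(a,c)  →  {above(c), above(e), clear(a), clear(c), clear(e), linked(a,c), linked(c,a), linked(e,c), marked(c), near(a)}
2. push(c,e)  →  {above(c), above(e), clear(a), clear(c), clear(e), linked(a,c), linked(c,a), linked(c,e), linked(e,c), near(a), near(c)}
optimal plan length = 2; 2 > 1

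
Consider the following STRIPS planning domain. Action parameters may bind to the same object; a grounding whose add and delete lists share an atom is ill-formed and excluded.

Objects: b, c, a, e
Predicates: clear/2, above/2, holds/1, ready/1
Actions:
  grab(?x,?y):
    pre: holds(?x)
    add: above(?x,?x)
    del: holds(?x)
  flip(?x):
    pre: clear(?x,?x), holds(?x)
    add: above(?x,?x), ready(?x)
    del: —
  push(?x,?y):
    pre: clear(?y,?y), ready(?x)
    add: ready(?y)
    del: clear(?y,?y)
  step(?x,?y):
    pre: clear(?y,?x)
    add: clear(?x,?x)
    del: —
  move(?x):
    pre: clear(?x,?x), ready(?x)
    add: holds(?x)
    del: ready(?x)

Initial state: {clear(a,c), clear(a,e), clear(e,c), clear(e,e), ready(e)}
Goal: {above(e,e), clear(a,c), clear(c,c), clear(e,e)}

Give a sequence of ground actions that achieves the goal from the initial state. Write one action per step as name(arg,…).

1. step(c,a)  →  {clear(a,c), clear(a,e), clear(c,c), clear(e,c), clear(e,e), ready(e)}
2. move(e)  →  {clear(a,c), clear(a,e), clear(c,c), clear(e,c), clear(e,e), holds(e)}
3. grab(e,b)  →  {above(e,e), clear(a,c), clear(a,e), clear(c,c), clear(e,c), clear(e,e)}

step(c,a); move(e); grab(e,b)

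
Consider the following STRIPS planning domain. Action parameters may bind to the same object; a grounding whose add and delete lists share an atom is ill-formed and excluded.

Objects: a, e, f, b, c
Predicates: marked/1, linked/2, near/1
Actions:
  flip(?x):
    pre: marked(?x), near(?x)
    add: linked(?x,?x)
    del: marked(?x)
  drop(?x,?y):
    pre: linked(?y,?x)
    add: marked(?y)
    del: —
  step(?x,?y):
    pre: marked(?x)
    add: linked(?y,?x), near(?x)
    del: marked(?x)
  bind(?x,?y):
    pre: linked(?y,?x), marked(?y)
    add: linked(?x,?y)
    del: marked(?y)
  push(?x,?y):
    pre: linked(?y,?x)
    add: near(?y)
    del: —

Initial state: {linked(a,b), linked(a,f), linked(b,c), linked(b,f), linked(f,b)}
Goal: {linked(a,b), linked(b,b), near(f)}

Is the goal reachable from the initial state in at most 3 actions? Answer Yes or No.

1. drop(f,b)  →  {linked(a,b), linked(a,f), linked(b,c), linked(b,f), linked(f,b), marked(b)}
2. step(b,b)  →  {linked(a,b), linked(a,f), linked(b,b), linked(b,c), linked(b,f), linked(f,b), near(b)}
3. push(b,f)  →  {linked(a,b), linked(a,f), linked(b,b), linked(b,c), linked(b,f), linked(f,b), near(b), near(f)}
optimal plan length = 3; 3 ≤ 3

Yes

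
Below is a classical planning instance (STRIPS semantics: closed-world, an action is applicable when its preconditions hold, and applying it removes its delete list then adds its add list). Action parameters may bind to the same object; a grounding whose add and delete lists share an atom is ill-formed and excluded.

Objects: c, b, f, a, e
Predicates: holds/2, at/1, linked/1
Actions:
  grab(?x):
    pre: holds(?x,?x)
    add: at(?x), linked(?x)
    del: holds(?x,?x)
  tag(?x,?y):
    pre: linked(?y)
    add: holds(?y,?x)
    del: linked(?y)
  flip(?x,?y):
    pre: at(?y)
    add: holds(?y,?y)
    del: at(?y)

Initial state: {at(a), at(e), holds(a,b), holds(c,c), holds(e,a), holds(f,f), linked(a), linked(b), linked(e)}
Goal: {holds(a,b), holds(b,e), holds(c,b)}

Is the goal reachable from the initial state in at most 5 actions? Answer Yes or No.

1. grab(c)  →  {at(a), at(c), at(e), holds(a,b), holds(e,a), holds(f,f), linked(a), linked(b), linked(c), linked(e)}
2. tag(b,c)  →  {at(a), at(c), at(e), holds(a,b), holds(c,b), holds(e,a), holds(f,f), linked(a), linked(b), linked(e)}
3. tag(e,b)  →  {at(a), at(c), at(e), holds(a,b), holds(b,e), holds(c,b), holds(e,a), holds(f,f), linked(a), linked(e)}
optimal plan length = 3; 3 ≤ 5

Yes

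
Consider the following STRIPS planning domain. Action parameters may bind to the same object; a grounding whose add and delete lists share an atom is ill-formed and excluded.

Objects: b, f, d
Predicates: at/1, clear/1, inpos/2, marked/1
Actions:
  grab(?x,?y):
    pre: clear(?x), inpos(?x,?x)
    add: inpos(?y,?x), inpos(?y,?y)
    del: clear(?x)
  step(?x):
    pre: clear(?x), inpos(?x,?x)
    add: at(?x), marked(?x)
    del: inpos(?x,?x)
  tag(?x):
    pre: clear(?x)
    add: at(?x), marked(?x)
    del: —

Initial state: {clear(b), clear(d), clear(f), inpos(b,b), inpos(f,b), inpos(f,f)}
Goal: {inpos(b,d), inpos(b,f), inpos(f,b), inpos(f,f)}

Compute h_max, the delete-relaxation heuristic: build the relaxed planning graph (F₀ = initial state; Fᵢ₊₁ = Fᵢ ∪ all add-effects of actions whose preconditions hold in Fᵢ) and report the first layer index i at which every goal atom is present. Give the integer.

F0 = init (6 atoms)
F1 = F0 ∪ {at(b), at(d), at(f), inpos(b,f), inpos(d,b), inpos(d,d), inpos(d,f), marked(b), marked(d), marked(f)}  (16 atoms)
F2 = F1 ∪ {inpos(b,d), inpos(f,d)}  (18 atoms)
goal ⊆ F2  ⇒  h_max = 2

2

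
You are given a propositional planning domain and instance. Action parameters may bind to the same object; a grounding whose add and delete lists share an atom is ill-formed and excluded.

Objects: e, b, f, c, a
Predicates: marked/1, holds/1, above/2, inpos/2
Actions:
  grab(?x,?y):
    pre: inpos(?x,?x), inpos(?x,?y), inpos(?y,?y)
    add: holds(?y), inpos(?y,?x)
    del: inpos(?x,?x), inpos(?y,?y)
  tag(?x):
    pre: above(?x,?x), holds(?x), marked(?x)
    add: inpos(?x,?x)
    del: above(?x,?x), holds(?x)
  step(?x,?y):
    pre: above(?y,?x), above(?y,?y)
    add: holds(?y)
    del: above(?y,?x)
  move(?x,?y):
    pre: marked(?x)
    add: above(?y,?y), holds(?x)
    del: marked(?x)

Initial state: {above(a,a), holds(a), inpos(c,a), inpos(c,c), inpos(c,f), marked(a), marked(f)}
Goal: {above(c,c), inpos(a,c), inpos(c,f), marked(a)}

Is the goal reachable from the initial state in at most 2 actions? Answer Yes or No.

No

1. tag(a)  →  {inpos(a,a), inpos(c,a), inpos(c,c), inpos(c,f), marked(a), marked(f)}
2. grab(c,a)  →  {holds(a), inpos(a,c), inpos(c,a), inpos(c,f), marked(a), marked(f)}
3. move(f,c)  →  {above(c,c), holds(a), holds(f), inpos(a,c), inpos(c,a), inpos(c,f), marked(a)}
optimal plan length = 3; 3 > 2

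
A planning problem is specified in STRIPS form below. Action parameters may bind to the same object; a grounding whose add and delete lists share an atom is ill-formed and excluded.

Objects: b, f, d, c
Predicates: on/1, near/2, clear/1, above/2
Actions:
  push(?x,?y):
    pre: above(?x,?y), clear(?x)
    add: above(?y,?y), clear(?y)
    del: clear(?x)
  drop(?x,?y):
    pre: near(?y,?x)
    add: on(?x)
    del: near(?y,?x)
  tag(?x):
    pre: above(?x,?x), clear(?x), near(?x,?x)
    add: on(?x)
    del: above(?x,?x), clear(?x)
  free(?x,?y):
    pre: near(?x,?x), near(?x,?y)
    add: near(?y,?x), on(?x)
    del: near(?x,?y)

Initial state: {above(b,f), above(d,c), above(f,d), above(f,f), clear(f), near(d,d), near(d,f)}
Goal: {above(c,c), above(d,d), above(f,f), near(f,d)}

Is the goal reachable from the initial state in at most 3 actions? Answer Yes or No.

Yes

1. push(f,d)  →  {above(b,f), above(d,c), above(d,d), above(f,d), above(f,f), clear(d), near(d,d), near(d,f)}
2. push(d,c)  →  {above(b,f), above(c,c), above(d,c), above(d,d), above(f,d), above(f,f), clear(c), near(d,d), near(d,f)}
3. free(d,f)  →  {above(b,f), above(c,c), above(d,c), above(d,d), above(f,d), above(f,f), clear(c), near(d,d), near(f,d), on(d)}
optimal plan length = 3; 3 ≤ 3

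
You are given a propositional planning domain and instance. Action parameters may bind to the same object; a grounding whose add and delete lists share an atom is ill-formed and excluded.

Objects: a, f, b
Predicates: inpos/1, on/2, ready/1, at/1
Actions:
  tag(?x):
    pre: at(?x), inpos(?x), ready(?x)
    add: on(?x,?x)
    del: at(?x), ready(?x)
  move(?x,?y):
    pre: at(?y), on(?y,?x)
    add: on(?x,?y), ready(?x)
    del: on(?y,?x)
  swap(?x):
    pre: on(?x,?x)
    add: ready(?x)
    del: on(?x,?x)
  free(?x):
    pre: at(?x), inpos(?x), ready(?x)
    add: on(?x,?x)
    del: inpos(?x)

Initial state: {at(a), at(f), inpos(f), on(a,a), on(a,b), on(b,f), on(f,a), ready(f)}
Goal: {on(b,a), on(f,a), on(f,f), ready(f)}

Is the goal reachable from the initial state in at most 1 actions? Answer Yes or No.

1. move(b,a)  →  {at(a), at(f), inpos(f), on(a,a), on(b,a), on(b,f), on(f,a), ready(b), ready(f)}
2. free(f)  →  {at(a), at(f), on(a,a), on(b,a), on(b,f), on(f,a), on(f,f), ready(b), ready(f)}
optimal plan length = 2; 2 > 1

No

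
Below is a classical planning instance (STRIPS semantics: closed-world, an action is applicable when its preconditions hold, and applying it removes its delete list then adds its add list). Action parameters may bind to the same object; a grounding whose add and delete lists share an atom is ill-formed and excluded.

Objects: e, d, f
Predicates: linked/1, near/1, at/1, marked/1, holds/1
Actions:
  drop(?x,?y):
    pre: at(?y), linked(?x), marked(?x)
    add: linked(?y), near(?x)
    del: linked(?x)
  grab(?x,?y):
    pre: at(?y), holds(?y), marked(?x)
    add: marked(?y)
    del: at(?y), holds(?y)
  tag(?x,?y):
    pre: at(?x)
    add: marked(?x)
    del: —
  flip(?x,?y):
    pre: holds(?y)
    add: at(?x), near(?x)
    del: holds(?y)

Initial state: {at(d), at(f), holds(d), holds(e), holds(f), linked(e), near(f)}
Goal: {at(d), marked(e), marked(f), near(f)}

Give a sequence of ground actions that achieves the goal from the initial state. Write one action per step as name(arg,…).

tag(f,e); flip(e,e); tag(e,e)

1. tag(f,e)  →  {at(d), at(f), holds(d), holds(e), holds(f), linked(e), marked(f), near(f)}
2. flip(e,e)  →  {at(d), at(e), at(f), holds(d), holds(f), linked(e), marked(f), near(e), near(f)}
3. tag(e,e)  →  {at(d), at(e), at(f), holds(d), holds(f), linked(e), marked(e), marked(f), near(e), near(f)}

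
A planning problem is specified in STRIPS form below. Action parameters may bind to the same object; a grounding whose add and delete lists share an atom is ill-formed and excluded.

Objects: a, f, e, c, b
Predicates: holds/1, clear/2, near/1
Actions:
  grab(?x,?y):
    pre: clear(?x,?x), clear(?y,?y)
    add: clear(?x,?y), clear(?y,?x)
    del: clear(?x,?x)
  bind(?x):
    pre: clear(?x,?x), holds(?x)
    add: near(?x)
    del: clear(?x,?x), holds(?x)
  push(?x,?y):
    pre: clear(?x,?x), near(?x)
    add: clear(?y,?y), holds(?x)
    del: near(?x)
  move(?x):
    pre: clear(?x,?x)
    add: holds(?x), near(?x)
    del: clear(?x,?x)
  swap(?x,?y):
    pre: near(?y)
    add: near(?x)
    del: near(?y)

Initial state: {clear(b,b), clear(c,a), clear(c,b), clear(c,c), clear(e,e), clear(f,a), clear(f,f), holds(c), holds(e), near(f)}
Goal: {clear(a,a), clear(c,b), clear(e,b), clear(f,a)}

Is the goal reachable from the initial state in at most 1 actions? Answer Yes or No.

1. grab(e,b)  →  {clear(b,b), clear(b,e), clear(c,a), clear(c,b), clear(c,c), clear(e,b), clear(f,a), clear(f,f), holds(c), holds(e), near(f)}
2. push(f,a)  →  {clear(a,a), clear(b,b), clear(b,e), clear(c,a), clear(c,b), clear(c,c), clear(e,b), clear(f,a), clear(f,f), holds(c), holds(e), holds(f)}
optimal plan length = 2; 2 > 1

No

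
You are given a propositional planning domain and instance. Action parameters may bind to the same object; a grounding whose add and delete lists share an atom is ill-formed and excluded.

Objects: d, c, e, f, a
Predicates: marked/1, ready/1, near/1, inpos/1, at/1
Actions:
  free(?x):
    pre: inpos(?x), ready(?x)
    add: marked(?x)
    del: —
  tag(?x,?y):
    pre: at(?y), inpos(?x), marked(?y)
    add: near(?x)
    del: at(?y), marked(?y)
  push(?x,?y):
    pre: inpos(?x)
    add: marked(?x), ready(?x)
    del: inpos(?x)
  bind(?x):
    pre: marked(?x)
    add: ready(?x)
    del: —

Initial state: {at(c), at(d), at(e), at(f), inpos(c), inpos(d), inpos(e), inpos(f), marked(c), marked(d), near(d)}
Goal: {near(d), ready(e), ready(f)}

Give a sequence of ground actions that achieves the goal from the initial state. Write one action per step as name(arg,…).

push(e,d); push(f,d)

1. push(e,d)  →  {at(c), at(d), at(e), at(f), inpos(c), inpos(d), inpos(f), marked(c), marked(d), marked(e), near(d), ready(e)}
2. push(f,d)  →  {at(c), at(d), at(e), at(f), inpos(c), inpos(d), marked(c), marked(d), marked(e), marked(f), near(d), ready(e), ready(f)}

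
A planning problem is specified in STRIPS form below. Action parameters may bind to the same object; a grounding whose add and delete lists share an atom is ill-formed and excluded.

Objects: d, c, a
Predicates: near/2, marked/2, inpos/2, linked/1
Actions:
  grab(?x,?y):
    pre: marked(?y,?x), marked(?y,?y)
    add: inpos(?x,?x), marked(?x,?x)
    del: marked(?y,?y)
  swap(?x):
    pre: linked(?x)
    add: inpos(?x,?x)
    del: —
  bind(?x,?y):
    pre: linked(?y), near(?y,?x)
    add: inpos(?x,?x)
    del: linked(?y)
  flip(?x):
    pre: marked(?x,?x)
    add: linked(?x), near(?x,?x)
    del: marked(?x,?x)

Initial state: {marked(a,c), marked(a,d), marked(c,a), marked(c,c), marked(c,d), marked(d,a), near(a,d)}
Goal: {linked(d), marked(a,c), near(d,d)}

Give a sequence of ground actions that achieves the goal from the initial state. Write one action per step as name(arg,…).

grab(d,c); flip(d)

1. grab(d,c)  →  {inpos(d,d), marked(a,c), marked(a,d), marked(c,a), marked(c,d), marked(d,a), marked(d,d), near(a,d)}
2. flip(d)  →  {inpos(d,d), linked(d), marked(a,c), marked(a,d), marked(c,a), marked(c,d), marked(d,a), near(a,d), near(d,d)}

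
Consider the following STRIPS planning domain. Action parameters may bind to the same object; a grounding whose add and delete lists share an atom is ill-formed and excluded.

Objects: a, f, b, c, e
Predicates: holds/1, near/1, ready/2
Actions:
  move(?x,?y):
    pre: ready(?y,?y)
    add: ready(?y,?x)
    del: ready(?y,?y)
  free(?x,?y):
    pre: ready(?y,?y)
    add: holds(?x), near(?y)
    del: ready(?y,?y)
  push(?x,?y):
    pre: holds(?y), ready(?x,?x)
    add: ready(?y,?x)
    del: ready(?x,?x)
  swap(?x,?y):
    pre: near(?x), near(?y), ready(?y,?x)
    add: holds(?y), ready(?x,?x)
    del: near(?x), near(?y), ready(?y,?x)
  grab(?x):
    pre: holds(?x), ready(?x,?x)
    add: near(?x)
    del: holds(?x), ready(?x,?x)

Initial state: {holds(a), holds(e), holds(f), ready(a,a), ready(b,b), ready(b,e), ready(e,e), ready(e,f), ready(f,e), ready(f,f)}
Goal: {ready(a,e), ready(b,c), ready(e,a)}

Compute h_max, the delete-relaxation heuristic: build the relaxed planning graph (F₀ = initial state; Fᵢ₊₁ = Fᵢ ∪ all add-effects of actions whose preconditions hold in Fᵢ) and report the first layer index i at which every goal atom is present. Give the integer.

F0 = init (10 atoms)
F1 = F0 ∪ {holds(b), holds(c), near(a), near(b), near(e), near(f), ready(a,b), ready(a,c), ready(a,e), ready(a,f), ready(b,a), ready(b,c), ready(b,f), ready(e,a), ready(e,b), ready(e,c), ready(f,a), ready(f,b), ready(f,c)}  (29 atoms)
goal ⊆ F1  ⇒  h_max = 1

1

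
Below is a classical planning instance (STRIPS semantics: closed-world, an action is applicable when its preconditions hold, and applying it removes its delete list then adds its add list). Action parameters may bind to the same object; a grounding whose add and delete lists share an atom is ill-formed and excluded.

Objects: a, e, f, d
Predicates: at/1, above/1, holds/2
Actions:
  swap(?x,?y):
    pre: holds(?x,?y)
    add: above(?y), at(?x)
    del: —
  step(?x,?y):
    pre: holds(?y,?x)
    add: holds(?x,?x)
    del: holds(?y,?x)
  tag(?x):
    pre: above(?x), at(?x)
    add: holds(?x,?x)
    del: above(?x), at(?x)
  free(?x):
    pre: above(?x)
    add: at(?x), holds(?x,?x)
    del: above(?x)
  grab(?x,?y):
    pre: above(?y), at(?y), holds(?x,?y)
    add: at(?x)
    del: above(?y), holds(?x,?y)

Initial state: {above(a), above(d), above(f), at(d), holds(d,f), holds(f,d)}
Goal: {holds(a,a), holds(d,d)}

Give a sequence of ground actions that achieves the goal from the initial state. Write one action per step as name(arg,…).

1. step(d,f)  →  {above(a), above(d), above(f), at(d), holds(d,d), holds(d,f)}
2. free(a)  →  {above(d), above(f), at(a), at(d), holds(a,a), holds(d,d), holds(d,f)}

step(d,f); free(a)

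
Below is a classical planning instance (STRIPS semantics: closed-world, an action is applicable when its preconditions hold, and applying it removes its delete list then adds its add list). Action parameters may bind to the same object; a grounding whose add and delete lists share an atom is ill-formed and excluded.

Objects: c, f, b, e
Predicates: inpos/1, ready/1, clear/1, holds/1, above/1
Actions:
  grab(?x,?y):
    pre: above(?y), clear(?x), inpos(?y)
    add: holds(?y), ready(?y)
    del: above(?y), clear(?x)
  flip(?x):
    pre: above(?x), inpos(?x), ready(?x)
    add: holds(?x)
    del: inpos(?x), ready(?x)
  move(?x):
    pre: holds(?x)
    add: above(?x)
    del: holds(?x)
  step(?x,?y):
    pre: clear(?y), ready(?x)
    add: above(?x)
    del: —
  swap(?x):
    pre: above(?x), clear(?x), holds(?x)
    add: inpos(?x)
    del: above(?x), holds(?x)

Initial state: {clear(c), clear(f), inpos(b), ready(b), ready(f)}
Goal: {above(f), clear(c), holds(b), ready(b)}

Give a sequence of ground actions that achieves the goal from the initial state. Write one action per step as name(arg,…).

step(f,c); step(b,c); grab(f,b)

1. step(f,c)  →  {above(f), clear(c), clear(f), inpos(b), ready(b), ready(f)}
2. step(b,c)  →  {above(b), above(f), clear(c), clear(f), inpos(b), ready(b), ready(f)}
3. grab(f,b)  →  {above(f), clear(c), holds(b), inpos(b), ready(b), ready(f)}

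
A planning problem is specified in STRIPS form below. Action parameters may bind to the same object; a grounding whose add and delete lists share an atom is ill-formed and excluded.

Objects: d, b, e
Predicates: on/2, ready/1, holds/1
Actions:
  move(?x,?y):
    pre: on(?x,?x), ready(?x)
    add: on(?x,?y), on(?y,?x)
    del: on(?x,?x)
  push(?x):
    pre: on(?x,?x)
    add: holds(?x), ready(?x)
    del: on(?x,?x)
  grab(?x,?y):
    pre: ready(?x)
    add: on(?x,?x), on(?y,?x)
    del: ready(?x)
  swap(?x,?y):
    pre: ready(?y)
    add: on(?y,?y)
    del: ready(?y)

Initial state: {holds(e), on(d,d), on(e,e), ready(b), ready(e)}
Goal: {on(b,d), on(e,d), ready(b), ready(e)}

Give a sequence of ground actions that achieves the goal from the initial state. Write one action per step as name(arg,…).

1. move(e,d)  →  {holds(e), on(d,d), on(d,e), on(e,d), ready(b), ready(e)}
2. push(d)  →  {holds(d), holds(e), on(d,e), on(e,d), ready(b), ready(d), ready(e)}
3. grab(d,b)  →  {holds(d), holds(e), on(b,d), on(d,d), on(d,e), on(e,d), ready(b), ready(e)}

move(e,d); push(d); grab(d,b)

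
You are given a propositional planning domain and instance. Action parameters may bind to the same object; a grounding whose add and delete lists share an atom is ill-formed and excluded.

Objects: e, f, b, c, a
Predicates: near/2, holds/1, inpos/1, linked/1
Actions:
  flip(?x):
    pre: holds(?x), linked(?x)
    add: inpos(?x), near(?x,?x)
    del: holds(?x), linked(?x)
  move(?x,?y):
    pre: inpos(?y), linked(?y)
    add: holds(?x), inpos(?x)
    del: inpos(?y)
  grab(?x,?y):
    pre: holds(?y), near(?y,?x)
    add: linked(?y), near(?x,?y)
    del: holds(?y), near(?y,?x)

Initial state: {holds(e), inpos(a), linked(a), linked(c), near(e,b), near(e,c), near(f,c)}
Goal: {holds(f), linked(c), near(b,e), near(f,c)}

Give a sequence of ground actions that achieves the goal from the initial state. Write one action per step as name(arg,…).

1. move(f,a)  →  {holds(e), holds(f), inpos(f), linked(a), linked(c), near(e,b), near(e,c), near(f,c)}
2. grab(b,e)  →  {holds(f), inpos(f), linked(a), linked(c), linked(e), near(b,e), near(e,c), near(f,c)}

move(f,a); grab(b,e)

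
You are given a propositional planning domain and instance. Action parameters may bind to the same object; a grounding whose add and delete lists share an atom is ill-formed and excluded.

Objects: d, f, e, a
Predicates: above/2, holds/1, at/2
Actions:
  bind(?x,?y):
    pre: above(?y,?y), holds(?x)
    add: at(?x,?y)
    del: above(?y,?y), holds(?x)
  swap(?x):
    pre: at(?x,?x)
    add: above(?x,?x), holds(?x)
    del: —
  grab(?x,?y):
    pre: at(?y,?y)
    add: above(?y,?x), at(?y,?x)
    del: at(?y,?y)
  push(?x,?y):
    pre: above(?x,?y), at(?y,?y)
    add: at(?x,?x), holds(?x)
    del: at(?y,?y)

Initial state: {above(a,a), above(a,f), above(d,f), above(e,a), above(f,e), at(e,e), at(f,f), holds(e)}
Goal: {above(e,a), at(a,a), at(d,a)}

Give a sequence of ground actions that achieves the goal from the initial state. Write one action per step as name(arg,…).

push(d,f); bind(d,a); push(f,e); push(a,f)

1. push(d,f)  →  {above(a,a), above(a,f), above(d,f), above(e,a), above(f,e), at(d,d), at(e,e), holds(d), holds(e)}
2. bind(d,a)  →  {above(a,f), above(d,f), above(e,a), above(f,e), at(d,a), at(d,d), at(e,e), holds(e)}
3. push(f,e)  →  {above(a,f), above(d,f), above(e,a), above(f,e), at(d,a), at(d,d), at(f,f), holds(e), holds(f)}
4. push(a,f)  →  {above(a,f), above(d,f), above(e,a), above(f,e), at(a,a), at(d,a), at(d,d), holds(a), holds(e), holds(f)}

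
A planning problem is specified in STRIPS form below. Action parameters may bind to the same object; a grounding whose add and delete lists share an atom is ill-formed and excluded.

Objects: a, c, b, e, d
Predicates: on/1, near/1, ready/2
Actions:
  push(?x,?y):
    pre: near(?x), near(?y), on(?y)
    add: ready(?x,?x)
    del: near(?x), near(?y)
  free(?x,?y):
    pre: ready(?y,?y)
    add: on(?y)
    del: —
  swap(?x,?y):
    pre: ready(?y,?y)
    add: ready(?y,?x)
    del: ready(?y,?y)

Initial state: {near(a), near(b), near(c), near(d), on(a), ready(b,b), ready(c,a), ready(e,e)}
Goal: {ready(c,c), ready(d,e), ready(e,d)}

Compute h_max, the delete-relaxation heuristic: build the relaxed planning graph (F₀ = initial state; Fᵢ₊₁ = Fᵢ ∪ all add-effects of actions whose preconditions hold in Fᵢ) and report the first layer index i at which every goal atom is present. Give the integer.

2

F0 = init (8 atoms)
F1 = F0 ∪ {on(b), on(e), ready(a,a), ready(b,a), ready(b,c), ready(b,d), ready(b,e), ready(c,c), ready(d,d), ready(e,a), ready(e,b), ready(e,c), ready(e,d)}  (21 atoms)
F2 = F1 ∪ {on(c), on(d), ready(a,b), ready(a,c), ready(a,d), ready(a,e), ready(c,b), ready(c,d), ready(c,e), ready(d,a), ready(d,b), ready(d,c), ready(d,e)}  (34 atoms)
goal ⊆ F2  ⇒  h_max = 2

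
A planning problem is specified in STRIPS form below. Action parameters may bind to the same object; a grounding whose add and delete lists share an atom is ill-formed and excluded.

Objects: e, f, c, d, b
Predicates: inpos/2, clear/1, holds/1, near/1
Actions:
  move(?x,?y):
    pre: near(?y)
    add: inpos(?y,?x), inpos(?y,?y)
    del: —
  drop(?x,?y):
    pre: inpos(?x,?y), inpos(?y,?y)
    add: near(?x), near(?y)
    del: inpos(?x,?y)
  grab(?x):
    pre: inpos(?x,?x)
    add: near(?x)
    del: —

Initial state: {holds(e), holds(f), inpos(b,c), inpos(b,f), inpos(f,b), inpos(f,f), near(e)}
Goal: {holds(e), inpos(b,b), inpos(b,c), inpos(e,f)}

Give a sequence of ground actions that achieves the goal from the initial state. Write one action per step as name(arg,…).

move(f,e); drop(b,f); move(e,b)

1. move(f,e)  →  {holds(e), holds(f), inpos(b,c), inpos(b,f), inpos(e,e), inpos(e,f), inpos(f,b), inpos(f,f), near(e)}
2. drop(b,f)  →  {holds(e), holds(f), inpos(b,c), inpos(e,e), inpos(e,f), inpos(f,b), inpos(f,f), near(b), near(e), near(f)}
3. move(e,b)  →  {holds(e), holds(f), inpos(b,b), inpos(b,c), inpos(b,e), inpos(e,e), inpos(e,f), inpos(f,b), inpos(f,f), near(b), near(e), near(f)}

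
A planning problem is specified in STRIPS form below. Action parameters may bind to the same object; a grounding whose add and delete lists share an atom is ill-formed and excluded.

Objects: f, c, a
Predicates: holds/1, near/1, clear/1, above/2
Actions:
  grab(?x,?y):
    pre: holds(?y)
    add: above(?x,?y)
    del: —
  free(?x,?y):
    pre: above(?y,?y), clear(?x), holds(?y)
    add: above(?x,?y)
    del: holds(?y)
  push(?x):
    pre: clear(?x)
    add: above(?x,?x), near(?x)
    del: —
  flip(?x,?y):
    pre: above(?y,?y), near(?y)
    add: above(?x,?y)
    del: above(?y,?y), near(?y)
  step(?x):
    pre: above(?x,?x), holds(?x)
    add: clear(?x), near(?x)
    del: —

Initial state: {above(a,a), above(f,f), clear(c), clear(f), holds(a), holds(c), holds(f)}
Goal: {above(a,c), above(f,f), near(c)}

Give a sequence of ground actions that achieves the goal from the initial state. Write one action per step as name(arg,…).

1. grab(a,c)  →  {above(a,a), above(a,c), above(f,f), clear(c), clear(f), holds(a), holds(c), holds(f)}
2. push(c)  →  {above(a,a), above(a,c), above(c,c), above(f,f), clear(c), clear(f), holds(a), holds(c), holds(f), near(c)}

grab(a,c); push(c)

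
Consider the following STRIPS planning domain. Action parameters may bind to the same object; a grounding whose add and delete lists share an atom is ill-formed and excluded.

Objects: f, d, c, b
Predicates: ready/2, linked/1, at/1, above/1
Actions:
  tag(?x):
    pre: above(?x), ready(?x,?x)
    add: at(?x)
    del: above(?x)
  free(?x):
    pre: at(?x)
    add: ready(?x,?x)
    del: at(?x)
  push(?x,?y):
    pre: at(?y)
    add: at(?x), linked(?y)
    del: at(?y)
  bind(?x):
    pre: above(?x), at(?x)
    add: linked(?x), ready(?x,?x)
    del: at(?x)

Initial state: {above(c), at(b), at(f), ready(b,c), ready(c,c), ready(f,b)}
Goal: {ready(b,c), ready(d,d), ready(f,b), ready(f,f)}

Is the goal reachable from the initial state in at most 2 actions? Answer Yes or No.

1. free(f)  →  {above(c), at(b), ready(b,c), ready(c,c), ready(f,b), ready(f,f)}
2. push(d,b)  →  {above(c), at(d), linked(b), ready(b,c), ready(c,c), ready(f,b), ready(f,f)}
3. free(d)  →  {above(c), linked(b), ready(b,c), ready(c,c), ready(d,d), ready(f,b), ready(f,f)}
optimal plan length = 3; 3 > 2

No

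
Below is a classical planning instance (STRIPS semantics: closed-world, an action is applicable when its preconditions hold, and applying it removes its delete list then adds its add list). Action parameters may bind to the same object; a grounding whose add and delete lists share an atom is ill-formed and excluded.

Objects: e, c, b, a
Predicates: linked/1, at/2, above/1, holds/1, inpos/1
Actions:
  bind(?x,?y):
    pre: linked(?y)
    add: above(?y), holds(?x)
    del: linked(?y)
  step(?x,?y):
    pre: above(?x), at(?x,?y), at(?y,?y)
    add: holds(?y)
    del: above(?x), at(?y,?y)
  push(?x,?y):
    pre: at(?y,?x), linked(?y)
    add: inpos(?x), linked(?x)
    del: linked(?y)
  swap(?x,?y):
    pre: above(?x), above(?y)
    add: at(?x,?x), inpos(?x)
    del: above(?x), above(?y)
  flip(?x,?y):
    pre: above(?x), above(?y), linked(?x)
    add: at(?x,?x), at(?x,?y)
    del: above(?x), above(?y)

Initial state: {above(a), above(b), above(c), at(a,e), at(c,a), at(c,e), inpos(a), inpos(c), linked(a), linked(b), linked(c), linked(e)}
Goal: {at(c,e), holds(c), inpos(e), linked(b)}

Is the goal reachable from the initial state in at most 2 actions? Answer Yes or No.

Yes

1. bind(c,e)  →  {above(a), above(b), above(c), above(e), at(a,e), at(c,a), at(c,e), holds(c), inpos(a), inpos(c), linked(a), linked(b), linked(c)}
2. push(e,c)  →  {above(a), above(b), above(c), above(e), at(a,e), at(c,a), at(c,e), holds(c), inpos(a), inpos(c), inpos(e), linked(a), linked(b), linked(e)}
optimal plan length = 2; 2 ≤ 2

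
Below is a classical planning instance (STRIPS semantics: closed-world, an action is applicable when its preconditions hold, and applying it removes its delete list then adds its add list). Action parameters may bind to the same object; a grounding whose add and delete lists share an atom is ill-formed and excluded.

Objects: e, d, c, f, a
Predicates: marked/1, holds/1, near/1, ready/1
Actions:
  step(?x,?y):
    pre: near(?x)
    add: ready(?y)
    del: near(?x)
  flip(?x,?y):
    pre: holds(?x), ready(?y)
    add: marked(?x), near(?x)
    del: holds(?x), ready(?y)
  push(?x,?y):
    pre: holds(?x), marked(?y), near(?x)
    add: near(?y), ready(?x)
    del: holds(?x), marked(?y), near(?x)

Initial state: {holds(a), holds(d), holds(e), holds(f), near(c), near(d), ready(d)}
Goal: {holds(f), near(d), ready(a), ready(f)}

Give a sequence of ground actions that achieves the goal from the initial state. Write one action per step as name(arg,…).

1. step(d,f)  →  {holds(a), holds(d), holds(e), holds(f), near(c), ready(d), ready(f)}
2. step(c,a)  →  {holds(a), holds(d), holds(e), holds(f), ready(a), ready(d), ready(f)}
3. flip(d,d)  →  {holds(a), holds(e), holds(f), marked(d), near(d), ready(a), ready(f)}

step(d,f); step(c,a); flip(d,d)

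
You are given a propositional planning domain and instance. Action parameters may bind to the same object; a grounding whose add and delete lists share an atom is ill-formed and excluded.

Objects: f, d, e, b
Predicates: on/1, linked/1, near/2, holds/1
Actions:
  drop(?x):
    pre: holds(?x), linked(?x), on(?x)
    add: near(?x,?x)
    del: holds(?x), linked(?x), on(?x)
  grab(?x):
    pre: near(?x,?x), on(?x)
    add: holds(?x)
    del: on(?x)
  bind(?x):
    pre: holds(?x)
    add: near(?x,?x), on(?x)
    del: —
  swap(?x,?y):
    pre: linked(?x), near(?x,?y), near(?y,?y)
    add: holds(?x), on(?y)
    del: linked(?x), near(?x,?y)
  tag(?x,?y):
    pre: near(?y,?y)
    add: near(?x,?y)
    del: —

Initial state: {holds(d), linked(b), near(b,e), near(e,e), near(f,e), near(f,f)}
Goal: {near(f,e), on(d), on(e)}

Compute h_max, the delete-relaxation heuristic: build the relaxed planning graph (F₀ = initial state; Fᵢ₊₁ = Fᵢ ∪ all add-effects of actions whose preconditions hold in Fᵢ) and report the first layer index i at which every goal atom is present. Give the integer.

1

F0 = init (6 atoms)
F1 = F0 ∪ {holds(b), near(b,f), near(d,d), near(d,e), near(d,f), near(e,f), on(d), on(e)}  (14 atoms)
goal ⊆ F1  ⇒  h_max = 1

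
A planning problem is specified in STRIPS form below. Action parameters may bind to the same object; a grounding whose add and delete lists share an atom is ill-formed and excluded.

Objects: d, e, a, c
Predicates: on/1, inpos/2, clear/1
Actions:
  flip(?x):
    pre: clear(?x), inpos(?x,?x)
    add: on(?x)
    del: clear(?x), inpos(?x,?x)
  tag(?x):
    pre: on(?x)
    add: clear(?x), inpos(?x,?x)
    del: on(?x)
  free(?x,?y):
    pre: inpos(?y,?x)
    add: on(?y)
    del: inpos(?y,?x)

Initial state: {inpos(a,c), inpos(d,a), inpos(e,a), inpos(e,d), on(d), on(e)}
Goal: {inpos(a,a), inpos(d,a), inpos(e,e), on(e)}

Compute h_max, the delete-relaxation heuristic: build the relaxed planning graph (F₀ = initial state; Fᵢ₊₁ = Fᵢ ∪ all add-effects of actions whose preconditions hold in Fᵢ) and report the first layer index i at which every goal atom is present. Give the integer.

2

F0 = init (6 atoms)
F1 = F0 ∪ {clear(d), clear(e), inpos(d,d), inpos(e,e), on(a)}  (11 atoms)
F2 = F1 ∪ {clear(a), inpos(a,a)}  (13 atoms)
goal ⊆ F2  ⇒  h_max = 2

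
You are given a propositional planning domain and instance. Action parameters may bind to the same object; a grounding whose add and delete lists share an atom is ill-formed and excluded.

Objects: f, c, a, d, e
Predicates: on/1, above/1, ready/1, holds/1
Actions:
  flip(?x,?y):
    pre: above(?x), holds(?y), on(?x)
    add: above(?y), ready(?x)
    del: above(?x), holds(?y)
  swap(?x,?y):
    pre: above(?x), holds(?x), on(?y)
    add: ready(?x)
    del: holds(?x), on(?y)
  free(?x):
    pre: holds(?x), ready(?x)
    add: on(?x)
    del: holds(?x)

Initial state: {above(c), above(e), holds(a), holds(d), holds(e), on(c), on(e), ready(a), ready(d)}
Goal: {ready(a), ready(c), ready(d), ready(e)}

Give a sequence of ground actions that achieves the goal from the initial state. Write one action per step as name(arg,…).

1. flip(c,a)  →  {above(a), above(e), holds(d), holds(e), on(c), on(e), ready(a), ready(c), ready(d)}
2. flip(e,d)  →  {above(a), above(d), holds(e), on(c), on(e), ready(a), ready(c), ready(d), ready(e)}

flip(c,a); flip(e,d)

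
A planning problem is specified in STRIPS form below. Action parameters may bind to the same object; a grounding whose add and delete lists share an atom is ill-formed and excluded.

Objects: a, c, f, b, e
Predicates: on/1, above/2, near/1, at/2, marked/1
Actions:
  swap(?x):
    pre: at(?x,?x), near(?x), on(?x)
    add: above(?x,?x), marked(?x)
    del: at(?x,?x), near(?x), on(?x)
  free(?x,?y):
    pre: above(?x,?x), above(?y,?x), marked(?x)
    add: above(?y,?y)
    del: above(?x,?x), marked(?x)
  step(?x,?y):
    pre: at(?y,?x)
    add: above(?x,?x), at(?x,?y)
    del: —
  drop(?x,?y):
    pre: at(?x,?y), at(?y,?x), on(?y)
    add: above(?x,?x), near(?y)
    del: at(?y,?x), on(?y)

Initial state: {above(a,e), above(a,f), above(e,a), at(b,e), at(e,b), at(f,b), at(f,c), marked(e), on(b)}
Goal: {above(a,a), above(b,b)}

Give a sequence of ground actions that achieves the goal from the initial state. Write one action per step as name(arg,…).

step(b,f); step(e,b); free(e,a)

1. step(b,f)  →  {above(a,e), above(a,f), above(b,b), above(e,a), at(b,e), at(b,f), at(e,b), at(f,b), at(f,c), marked(e), on(b)}
2. step(e,b)  →  {above(a,e), above(a,f), above(b,b), above(e,a), above(e,e), at(b,e), at(b,f), at(e,b), at(f,b), at(f,c), marked(e), on(b)}
3. free(e,a)  →  {above(a,a), above(a,e), above(a,f), above(b,b), above(e,a), at(b,e), at(b,f), at(e,b), at(f,b), at(f,c), on(b)}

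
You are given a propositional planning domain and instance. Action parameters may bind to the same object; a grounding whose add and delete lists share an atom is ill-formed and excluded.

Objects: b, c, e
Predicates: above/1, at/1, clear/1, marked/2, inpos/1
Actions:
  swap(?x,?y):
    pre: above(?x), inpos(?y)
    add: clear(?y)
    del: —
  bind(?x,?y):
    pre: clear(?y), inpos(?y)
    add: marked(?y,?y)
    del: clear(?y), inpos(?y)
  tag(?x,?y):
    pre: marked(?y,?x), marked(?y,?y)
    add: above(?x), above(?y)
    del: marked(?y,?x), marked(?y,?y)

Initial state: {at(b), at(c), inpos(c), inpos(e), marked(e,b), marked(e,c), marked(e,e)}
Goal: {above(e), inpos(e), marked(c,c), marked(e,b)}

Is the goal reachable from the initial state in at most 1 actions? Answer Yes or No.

No

1. tag(c,e)  →  {above(c), above(e), at(b), at(c), inpos(c), inpos(e), marked(e,b)}
2. swap(c,c)  →  {above(c), above(e), at(b), at(c), clear(c), inpos(c), inpos(e), marked(e,b)}
3. bind(b,c)  →  {above(c), above(e), at(b), at(c), inpos(e), marked(c,c), marked(e,b)}
optimal plan length = 3; 3 > 1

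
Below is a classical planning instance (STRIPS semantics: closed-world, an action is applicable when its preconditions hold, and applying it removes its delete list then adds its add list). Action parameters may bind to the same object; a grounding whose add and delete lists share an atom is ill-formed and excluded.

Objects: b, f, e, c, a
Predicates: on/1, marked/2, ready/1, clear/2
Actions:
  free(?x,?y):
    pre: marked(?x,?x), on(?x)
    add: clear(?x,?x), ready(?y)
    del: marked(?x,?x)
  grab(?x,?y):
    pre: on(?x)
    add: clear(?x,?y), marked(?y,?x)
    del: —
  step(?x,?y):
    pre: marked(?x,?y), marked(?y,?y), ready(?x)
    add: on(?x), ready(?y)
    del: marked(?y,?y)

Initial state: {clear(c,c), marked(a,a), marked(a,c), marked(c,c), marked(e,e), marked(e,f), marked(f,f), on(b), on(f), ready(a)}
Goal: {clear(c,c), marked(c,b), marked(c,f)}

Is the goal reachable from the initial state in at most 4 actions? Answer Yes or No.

1. grab(b,c)  →  {clear(b,c), clear(c,c), marked(a,a), marked(a,c), marked(c,b), marked(c,c), marked(e,e), marked(e,f), marked(f,f), on(b), on(f), ready(a)}
2. grab(f,c)  →  {clear(b,c), clear(c,c), clear(f,c), marked(a,a), marked(a,c), marked(c,b), marked(c,c), marked(c,f), marked(e,e), marked(e,f), marked(f,f), on(b), on(f), ready(a)}
optimal plan length = 2; 2 ≤ 4

Yes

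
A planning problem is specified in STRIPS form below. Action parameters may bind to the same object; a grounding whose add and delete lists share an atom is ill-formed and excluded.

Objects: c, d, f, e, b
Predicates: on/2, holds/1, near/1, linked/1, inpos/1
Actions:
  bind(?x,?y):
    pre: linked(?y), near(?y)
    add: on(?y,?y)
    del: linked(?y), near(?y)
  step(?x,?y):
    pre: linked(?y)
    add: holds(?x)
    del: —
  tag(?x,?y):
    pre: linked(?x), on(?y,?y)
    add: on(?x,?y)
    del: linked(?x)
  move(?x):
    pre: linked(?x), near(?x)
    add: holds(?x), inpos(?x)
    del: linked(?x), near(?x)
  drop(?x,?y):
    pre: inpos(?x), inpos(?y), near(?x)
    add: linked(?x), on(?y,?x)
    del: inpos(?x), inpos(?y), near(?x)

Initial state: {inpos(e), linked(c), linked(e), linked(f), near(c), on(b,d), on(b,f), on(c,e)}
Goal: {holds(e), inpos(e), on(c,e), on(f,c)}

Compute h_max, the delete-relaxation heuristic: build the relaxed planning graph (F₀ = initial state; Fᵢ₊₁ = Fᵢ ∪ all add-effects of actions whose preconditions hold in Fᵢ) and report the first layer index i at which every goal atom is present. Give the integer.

F0 = init (8 atoms)
F1 = F0 ∪ {holds(b), holds(c), holds(d), holds(e), holds(f), inpos(c), on(c,c)}  (15 atoms)
F2 = F1 ∪ {on(e,c), on(f,c)}  (17 atoms)
goal ⊆ F2  ⇒  h_max = 2

2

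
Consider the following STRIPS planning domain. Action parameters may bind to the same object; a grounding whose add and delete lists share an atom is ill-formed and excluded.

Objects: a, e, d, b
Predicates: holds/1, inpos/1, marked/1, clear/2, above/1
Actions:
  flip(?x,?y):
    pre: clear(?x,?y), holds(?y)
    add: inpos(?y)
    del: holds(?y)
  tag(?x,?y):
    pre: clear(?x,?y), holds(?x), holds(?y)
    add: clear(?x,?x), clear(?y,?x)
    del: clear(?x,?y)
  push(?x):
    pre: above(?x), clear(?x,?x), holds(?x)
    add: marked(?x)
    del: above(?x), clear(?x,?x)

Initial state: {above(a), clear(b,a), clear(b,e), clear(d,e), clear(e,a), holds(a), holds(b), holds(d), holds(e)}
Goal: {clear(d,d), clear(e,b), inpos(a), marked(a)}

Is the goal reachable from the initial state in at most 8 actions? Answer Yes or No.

Yes

1. tag(e,a)  →  {above(a), clear(a,e), clear(b,a), clear(b,e), clear(d,e), clear(e,e), holds(a), holds(b), holds(d), holds(e)}
2. tag(a,e)  →  {above(a), clear(a,a), clear(b,a), clear(b,e), clear(d,e), clear(e,a), clear(e,e), holds(a), holds(b), holds(d), holds(e)}
3. tag(d,e)  →  {above(a), clear(a,a), clear(b,a), clear(b,e), clear(d,d), clear(e,a), clear(e,d), clear(e,e), holds(a), holds(b), holds(d), holds(e)}
4. tag(b,e)  →  {above(a), clear(a,a), clear(b,a), clear(b,b), clear(d,d), clear(e,a), clear(e,b), clear(e,d), clear(e,e), holds(a), holds(b), holds(d), holds(e)}
5. push(a)  →  {clear(b,a), clear(b,b), clear(d,d), clear(e,a), clear(e,b), clear(e,d), clear(e,e), holds(a), holds(b), holds(d), holds(e), marked(a)}
6. flip(e,a)  →  {clear(b,a), clear(b,b), clear(d,d), clear(e,a), clear(e,b), clear(e,d), clear(e,e), holds(b), holds(d), holds(e), inpos(a), marked(a)}
optimal plan length = 6; 6 ≤ 8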